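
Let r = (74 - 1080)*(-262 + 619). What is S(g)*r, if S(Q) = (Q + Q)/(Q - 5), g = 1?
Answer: 179571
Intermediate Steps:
S(Q) = 2*Q/(-5 + Q) (S(Q) = (2*Q)/(-5 + Q) = 2*Q/(-5 + Q))
r = -359142 (r = -1006*357 = -359142)
S(g)*r = (2*1/(-5 + 1))*(-359142) = (2*1/(-4))*(-359142) = (2*1*(-¼))*(-359142) = -½*(-359142) = 179571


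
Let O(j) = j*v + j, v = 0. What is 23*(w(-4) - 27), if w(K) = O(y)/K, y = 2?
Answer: -1265/2 ≈ -632.50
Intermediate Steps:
O(j) = j (O(j) = j*0 + j = 0 + j = j)
w(K) = 2/K
23*(w(-4) - 27) = 23*(2/(-4) - 27) = 23*(2*(-¼) - 27) = 23*(-½ - 27) = 23*(-55/2) = -1265/2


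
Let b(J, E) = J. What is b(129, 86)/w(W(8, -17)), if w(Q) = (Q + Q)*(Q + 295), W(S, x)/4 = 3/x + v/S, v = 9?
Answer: 578/10159 ≈ 0.056895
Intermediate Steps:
W(S, x) = 12/x + 36/S (W(S, x) = 4*(3/x + 9/S) = 12/x + 36/S)
w(Q) = 2*Q*(295 + Q) (w(Q) = (2*Q)*(295 + Q) = 2*Q*(295 + Q))
b(129, 86)/w(W(8, -17)) = 129/((2*(12/(-17) + 36/8)*(295 + (12/(-17) + 36/8)))) = 129/((2*(12*(-1/17) + 36*(⅛))*(295 + (12*(-1/17) + 36*(⅛))))) = 129/((2*(-12/17 + 9/2)*(295 + (-12/17 + 9/2)))) = 129/((2*(129/34)*(295 + 129/34))) = 129/((2*(129/34)*(10159/34))) = 129/(1310511/578) = 129*(578/1310511) = 578/10159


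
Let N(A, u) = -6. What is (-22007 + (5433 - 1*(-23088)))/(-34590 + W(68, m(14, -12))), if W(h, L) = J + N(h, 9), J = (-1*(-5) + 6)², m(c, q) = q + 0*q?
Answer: -6514/34475 ≈ -0.18895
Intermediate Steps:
m(c, q) = q (m(c, q) = q + 0 = q)
J = 121 (J = (5 + 6)² = 11² = 121)
W(h, L) = 115 (W(h, L) = 121 - 6 = 115)
(-22007 + (5433 - 1*(-23088)))/(-34590 + W(68, m(14, -12))) = (-22007 + (5433 - 1*(-23088)))/(-34590 + 115) = (-22007 + (5433 + 23088))/(-34475) = (-22007 + 28521)*(-1/34475) = 6514*(-1/34475) = -6514/34475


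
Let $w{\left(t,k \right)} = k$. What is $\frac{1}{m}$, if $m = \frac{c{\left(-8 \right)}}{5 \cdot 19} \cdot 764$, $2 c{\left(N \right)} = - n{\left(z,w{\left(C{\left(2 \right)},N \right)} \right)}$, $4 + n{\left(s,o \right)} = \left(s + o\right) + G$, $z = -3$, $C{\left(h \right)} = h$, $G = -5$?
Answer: $\frac{19}{1528} \approx 0.012435$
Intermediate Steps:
$n{\left(s,o \right)} = -9 + o + s$ ($n{\left(s,o \right)} = -4 - \left(5 - o - s\right) = -4 + \left(-5 + o + s\right) = -9 + o + s$)
$c{\left(N \right)} = 6 - \frac{N}{2}$ ($c{\left(N \right)} = \frac{\left(-1\right) \left(-9 + N - 3\right)}{2} = \frac{\left(-1\right) \left(-12 + N\right)}{2} = \frac{12 - N}{2} = 6 - \frac{N}{2}$)
$m = \frac{1528}{19}$ ($m = \frac{6 - -4}{5 \cdot 19} \cdot 764 = \frac{6 + 4}{95} \cdot 764 = 10 \cdot \frac{1}{95} \cdot 764 = \frac{2}{19} \cdot 764 = \frac{1528}{19} \approx 80.421$)
$\frac{1}{m} = \frac{1}{\frac{1528}{19}} = \frac{19}{1528}$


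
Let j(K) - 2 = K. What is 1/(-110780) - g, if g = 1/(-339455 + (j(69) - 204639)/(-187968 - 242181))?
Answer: -98364118007/16175655163867060 ≈ -6.0810e-6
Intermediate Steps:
j(K) = 2 + K
g = -430149/146016024227 (g = 1/(-339455 + ((2 + 69) - 204639)/(-187968 - 242181)) = 1/(-339455 + (71 - 204639)/(-430149)) = 1/(-339455 - 204568*(-1/430149)) = 1/(-339455 + 204568/430149) = 1/(-146016024227/430149) = -430149/146016024227 ≈ -2.9459e-6)
1/(-110780) - g = 1/(-110780) - 1*(-430149/146016024227) = -1/110780 + 430149/146016024227 = -98364118007/16175655163867060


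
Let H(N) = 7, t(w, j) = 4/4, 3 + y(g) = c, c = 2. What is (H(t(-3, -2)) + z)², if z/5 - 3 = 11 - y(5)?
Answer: 6724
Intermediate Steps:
y(g) = -1 (y(g) = -3 + 2 = -1)
t(w, j) = 1 (t(w, j) = 4*(¼) = 1)
z = 75 (z = 15 + 5*(11 - 1*(-1)) = 15 + 5*(11 + 1) = 15 + 5*12 = 15 + 60 = 75)
(H(t(-3, -2)) + z)² = (7 + 75)² = 82² = 6724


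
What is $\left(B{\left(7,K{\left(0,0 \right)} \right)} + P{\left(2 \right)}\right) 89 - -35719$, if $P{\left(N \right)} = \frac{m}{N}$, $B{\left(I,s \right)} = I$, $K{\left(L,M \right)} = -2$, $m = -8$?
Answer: $35986$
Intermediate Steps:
$P{\left(N \right)} = - \frac{8}{N}$
$\left(B{\left(7,K{\left(0,0 \right)} \right)} + P{\left(2 \right)}\right) 89 - -35719 = \left(7 - \frac{8}{2}\right) 89 - -35719 = \left(7 - 4\right) 89 + 35719 = 3 \cdot 89 + 35719 = 267 + 35719 = 35986$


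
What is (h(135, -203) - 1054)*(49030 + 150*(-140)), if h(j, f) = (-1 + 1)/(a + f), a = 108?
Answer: -29543620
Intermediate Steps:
h(j, f) = 0 (h(j, f) = (-1 + 1)/(108 + f) = 0/(108 + f) = 0)
(h(135, -203) - 1054)*(49030 + 150*(-140)) = (0 - 1054)*(49030 + 150*(-140)) = -1054*(49030 - 21000) = -1054*28030 = -29543620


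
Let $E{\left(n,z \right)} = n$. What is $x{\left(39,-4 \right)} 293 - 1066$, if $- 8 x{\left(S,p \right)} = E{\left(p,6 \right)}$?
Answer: $- \frac{1839}{2} \approx -919.5$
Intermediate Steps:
$x{\left(S,p \right)} = - \frac{p}{8}$
$x{\left(39,-4 \right)} 293 - 1066 = \left(- \frac{1}{8}\right) \left(-4\right) 293 - 1066 = \frac{1}{2} \cdot 293 - 1066 = \frac{293}{2} - 1066 = - \frac{1839}{2}$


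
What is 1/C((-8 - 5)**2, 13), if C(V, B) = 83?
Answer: 1/83 ≈ 0.012048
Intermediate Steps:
1/C((-8 - 5)**2, 13) = 1/83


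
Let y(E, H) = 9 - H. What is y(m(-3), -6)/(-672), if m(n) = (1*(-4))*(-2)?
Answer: -5/224 ≈ -0.022321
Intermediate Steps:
m(n) = 8 (m(n) = -4*(-2) = 8)
y(m(-3), -6)/(-672) = (9 - 1*(-6))/(-672) = (9 + 6)*(-1/672) = 15*(-1/672) = -5/224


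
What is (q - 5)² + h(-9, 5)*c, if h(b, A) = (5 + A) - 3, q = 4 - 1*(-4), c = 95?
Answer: 674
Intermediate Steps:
q = 8 (q = 4 + 4 = 8)
h(b, A) = 2 + A
(q - 5)² + h(-9, 5)*c = (8 - 5)² + (2 + 5)*95 = 3² + 7*95 = 9 + 665 = 674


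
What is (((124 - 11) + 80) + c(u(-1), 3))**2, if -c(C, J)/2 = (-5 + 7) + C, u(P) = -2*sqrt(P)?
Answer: 35705 + 1512*I ≈ 35705.0 + 1512.0*I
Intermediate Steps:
c(C, J) = -4 - 2*C (c(C, J) = -2*((-5 + 7) + C) = -2*(2 + C) = -4 - 2*C)
(((124 - 11) + 80) + c(u(-1), 3))**2 = (((124 - 11) + 80) + (-4 - (-4)*sqrt(-1)))**2 = ((113 + 80) + (-4 - (-4)*I))**2 = (193 + (-4 + 4*I))**2 = (189 + 4*I)**2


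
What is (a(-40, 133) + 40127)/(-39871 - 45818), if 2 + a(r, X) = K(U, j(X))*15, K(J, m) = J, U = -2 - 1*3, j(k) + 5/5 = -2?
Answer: -4450/9521 ≈ -0.46739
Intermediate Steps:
j(k) = -3 (j(k) = -1 - 2 = -3)
U = -5 (U = -2 - 3 = -5)
a(r, X) = -77 (a(r, X) = -2 - 5*15 = -2 - 75 = -77)
(a(-40, 133) + 40127)/(-39871 - 45818) = (-77 + 40127)/(-39871 - 45818) = 40050/(-85689) = 40050*(-1/85689) = -4450/9521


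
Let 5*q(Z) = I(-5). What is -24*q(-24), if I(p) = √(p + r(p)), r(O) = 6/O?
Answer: -24*I*√155/25 ≈ -11.952*I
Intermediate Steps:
I(p) = √(p + 6/p)
q(Z) = I*√155/25 (q(Z) = √(-5 + 6/(-5))/5 = √(-5 + 6*(-⅕))/5 = √(-5 - 6/5)/5 = √(-31/5)/5 = (I*√155/5)/5 = I*√155/25)
-24*q(-24) = -24*I*√155/25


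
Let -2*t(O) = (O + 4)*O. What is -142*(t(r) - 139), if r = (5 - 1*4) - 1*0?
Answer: 20093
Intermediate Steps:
r = 1 (r = (5 - 4) + 0 = 1 + 0 = 1)
t(O) = -O*(4 + O)/2 (t(O) = -(O + 4)*O/2 = -(4 + O)*O/2 = -O*(4 + O)/2)
-142*(t(r) - 139) = -142*(-½*1*(4 + 1) - 139) = -142*(-½*1*5 - 139) = -142*(-5/2 - 139) = -142*(-283/2) = 20093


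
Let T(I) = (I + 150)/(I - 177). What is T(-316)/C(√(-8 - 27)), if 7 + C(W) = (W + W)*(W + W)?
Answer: -166/72471 ≈ -0.0022906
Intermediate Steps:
T(I) = (150 + I)/(-177 + I)
C(W) = -7 + 4*W² (C(W) = -7 + (W + W)*(W + W) = -7 + (2*W)*(2*W) = -7 + 4*W²)
T(-316)/C(√(-8 - 27)) = ((150 - 316)/(-177 - 316))/(-7 + 4*(√(-8 - 27))²) = (-166/(-493))/(-7 + 4*(√(-35))²) = (-1/493*(-166))/(-7 + 4*(I*√35)²) = 166/(493*(-7 + 4*(-35))) = 166/(493*(-7 - 140)) = (166/493)/(-147) = (166/493)*(-1/147) = -166/72471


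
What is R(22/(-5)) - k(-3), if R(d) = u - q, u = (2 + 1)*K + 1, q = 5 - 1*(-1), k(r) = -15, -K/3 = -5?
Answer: 55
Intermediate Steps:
K = 15 (K = -3*(-5) = 15)
q = 6 (q = 5 + 1 = 6)
u = 46 (u = (2 + 1)*15 + 1 = 3*15 + 1 = 45 + 1 = 46)
R(d) = 40 (R(d) = 46 - 1*6 = 46 - 6 = 40)
R(22/(-5)) - k(-3) = 40 - 1*(-15) = 40 + 15 = 55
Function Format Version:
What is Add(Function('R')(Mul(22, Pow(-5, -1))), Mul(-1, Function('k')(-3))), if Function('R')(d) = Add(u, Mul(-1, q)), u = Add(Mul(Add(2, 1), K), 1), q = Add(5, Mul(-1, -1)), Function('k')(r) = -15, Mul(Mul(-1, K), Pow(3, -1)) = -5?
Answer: 55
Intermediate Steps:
K = 15 (K = Mul(-3, -5) = 15)
q = 6 (q = Add(5, 1) = 6)
u = 46 (u = Add(Mul(Add(2, 1), 15), 1) = Add(Mul(3, 15), 1) = Add(45, 1) = 46)
Function('R')(d) = 40 (Function('R')(d) = Add(46, Mul(-1, 6)) = Add(46, -6) = 40)
Add(Function('R')(Mul(22, Pow(-5, -1))), Mul(-1, Function('k')(-3))) = Add(40, Mul(-1, -15)) = Add(40, 15) = 55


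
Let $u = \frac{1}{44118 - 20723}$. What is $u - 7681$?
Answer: $- \frac{179696994}{23395} \approx -7681.0$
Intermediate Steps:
$u = \frac{1}{23395} \approx 4.2744 \cdot 10^{-5}$
$u - 7681 = \frac{1}{23395} - 7681 = - \frac{179696994}{23395}$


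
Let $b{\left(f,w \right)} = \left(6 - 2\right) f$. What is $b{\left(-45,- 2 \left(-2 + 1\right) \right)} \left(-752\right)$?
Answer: $135360$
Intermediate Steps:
$b{\left(f,w \right)} = 4 f$
$b{\left(-45,- 2 \left(-2 + 1\right) \right)} \left(-752\right) = 4 \left(-45\right) \left(-752\right) = \left(-180\right) \left(-752\right) = 135360$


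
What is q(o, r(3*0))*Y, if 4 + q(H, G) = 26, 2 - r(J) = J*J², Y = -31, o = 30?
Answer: -682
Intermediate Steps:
r(J) = 2 - J³ (r(J) = 2 - J*J² = 2 - J³)
q(H, G) = 22 (q(H, G) = -4 + 26 = 22)
q(o, r(3*0))*Y = 22*(-31) = -682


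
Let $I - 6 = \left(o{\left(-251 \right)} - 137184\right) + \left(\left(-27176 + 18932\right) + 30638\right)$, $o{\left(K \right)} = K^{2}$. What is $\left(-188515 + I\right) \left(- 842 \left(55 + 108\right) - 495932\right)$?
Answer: $152151407044$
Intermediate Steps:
$I = -51783$ ($I = 6 + \left(\left(\left(-251\right)^{2} - 137184\right) + \left(\left(-27176 + 18932\right) + 30638\right)\right) = 6 + \left(\left(63001 - 137184\right) + \left(-8244 + 30638\right)\right) = 6 + \left(-74183 + 22394\right) = 6 - 51789 = -51783$)
$\left(-188515 + I\right) \left(- 842 \left(55 + 108\right) - 495932\right) = \left(-188515 - 51783\right) \left(- 842 \left(55 + 108\right) - 495932\right) = - 240298 \left(\left(-842\right) 163 - 495932\right) = - 240298 \left(-137246 - 495932\right) = \left(-240298\right) \left(-633178\right) = 152151407044$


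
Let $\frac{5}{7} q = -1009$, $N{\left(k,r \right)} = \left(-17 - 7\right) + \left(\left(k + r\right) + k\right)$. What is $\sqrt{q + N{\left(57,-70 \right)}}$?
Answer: $\frac{i \sqrt{34815}}{5} \approx 37.318 i$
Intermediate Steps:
$N{\left(k,r \right)} = -24 + r + 2 k$ ($N{\left(k,r \right)} = -24 + \left(r + 2 k\right) = -24 + r + 2 k$)
$q = - \frac{7063}{5}$ ($q = \frac{7}{5} \left(-1009\right) = - \frac{7063}{5} \approx -1412.6$)
$\sqrt{q + N{\left(57,-70 \right)}} = \sqrt{- \frac{7063}{5} - -20} = \sqrt{- \frac{7063}{5} + 20} = \sqrt{- \frac{6963}{5}} = \frac{i \sqrt{34815}}{5}$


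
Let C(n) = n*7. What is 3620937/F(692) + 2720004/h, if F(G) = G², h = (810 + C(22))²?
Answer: 291714641613/27812899984 ≈ 10.488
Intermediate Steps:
C(n) = 7*n
h = 929296 (h = (810 + 7*22)² = (810 + 154)² = 964² = 929296)
3620937/F(692) + 2720004/h = 3620937/(692²) + 2720004/929296 = 3620937/478864 + 2720004*(1/929296) = 3620937*(1/478864) + 680001/232324 = 3620937/478864 + 680001/232324 = 291714641613/27812899984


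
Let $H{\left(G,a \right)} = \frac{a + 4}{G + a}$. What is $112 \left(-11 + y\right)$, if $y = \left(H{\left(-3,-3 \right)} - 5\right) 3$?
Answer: $-2968$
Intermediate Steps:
$H{\left(G,a \right)} = \frac{4 + a}{G + a}$
$y = - \frac{31}{2}$ ($y = \left(\frac{4 - 3}{-3 - 3} - 5\right) 3 = \left(\frac{1}{-6} \cdot 1 - 5\right) 3 = \left(\left(- \frac{1}{6}\right) 1 - 5\right) 3 = \left(- \frac{1}{6} - 5\right) 3 = \left(- \frac{31}{6}\right) 3 = - \frac{31}{2} \approx -15.5$)
$112 \left(-11 + y\right) = 112 \left(-11 - \frac{31}{2}\right) = 112 \left(- \frac{53}{2}\right) = -2968$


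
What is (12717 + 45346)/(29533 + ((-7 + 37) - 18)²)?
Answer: 58063/29677 ≈ 1.9565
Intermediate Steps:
(12717 + 45346)/(29533 + ((-7 + 37) - 18)²) = 58063/(29533 + (30 - 18)²) = 58063/(29533 + 12²) = 58063/(29533 + 144) = 58063/29677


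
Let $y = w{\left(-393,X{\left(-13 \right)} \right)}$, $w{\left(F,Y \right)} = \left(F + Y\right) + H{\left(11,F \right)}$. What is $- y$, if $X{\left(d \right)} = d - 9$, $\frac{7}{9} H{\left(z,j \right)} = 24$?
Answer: $\frac{2689}{7} \approx 384.14$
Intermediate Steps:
$H{\left(z,j \right)} = \frac{216}{7}$ ($H{\left(z,j \right)} = \frac{9}{7} \cdot 24 = \frac{216}{7}$)
$X{\left(d \right)} = -9 + d$
$w{\left(F,Y \right)} = \frac{216}{7} + F + Y$ ($w{\left(F,Y \right)} = \left(F + Y\right) + \frac{216}{7} = \frac{216}{7} + F + Y$)
$y = - \frac{2689}{7}$ ($y = \frac{216}{7} - 393 - 22 = - \frac{2689}{7} \approx -384.14$)
$- y = \left(-1\right) \left(- \frac{2689}{7}\right) = \frac{2689}{7}$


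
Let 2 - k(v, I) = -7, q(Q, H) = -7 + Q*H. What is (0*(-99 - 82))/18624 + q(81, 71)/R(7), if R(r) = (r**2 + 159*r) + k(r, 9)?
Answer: 5744/1171 ≈ 4.9052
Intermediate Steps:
q(Q, H) = -7 + H*Q
k(v, I) = 9 (k(v, I) = 2 - 1*(-7) = 2 + 7 = 9)
R(r) = 9 + r**2 + 159*r (R(r) = (r**2 + 159*r) + 9 = 9 + r**2 + 159*r)
(0*(-99 - 82))/18624 + q(81, 71)/R(7) = (0*(-99 - 82))/18624 + (-7 + 71*81)/(9 + 7**2 + 159*7) = (0*(-181))*(1/18624) + (-7 + 5751)/(9 + 49 + 1113) = 0*(1/18624) + 5744/1171 = 0 + 5744*(1/1171) = 0 + 5744/1171 = 5744/1171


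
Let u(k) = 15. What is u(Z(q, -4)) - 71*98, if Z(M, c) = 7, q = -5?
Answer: -6943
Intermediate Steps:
u(Z(q, -4)) - 71*98 = 15 - 71*98 = 15 - 1*6958 = 15 - 6958 = -6943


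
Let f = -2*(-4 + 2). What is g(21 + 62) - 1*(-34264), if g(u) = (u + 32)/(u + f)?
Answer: 2981083/87 ≈ 34265.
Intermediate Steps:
f = 4 (f = -2*(-2) = 4)
g(u) = (32 + u)/(4 + u) (g(u) = (u + 32)/(u + 4) = (32 + u)/(4 + u))
g(21 + 62) - 1*(-34264) = (32 + (21 + 62))/(4 + (21 + 62)) - 1*(-34264) = (32 + 83)/(4 + 83) + 34264 = 115/87 + 34264 = 2981083/87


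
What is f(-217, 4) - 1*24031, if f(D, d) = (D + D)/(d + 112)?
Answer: -1394015/58 ≈ -24035.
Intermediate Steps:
f(D, d) = 2*D/(112 + d) (f(D, d) = (2*D)/(112 + d) = 2*D/(112 + d))
f(-217, 4) - 1*24031 = 2*(-217)/(112 + 4) - 1*24031 = 2*(-217)/116 - 24031 = 2*(-217)*(1/116) - 24031 = -217/58 - 24031 = -1394015/58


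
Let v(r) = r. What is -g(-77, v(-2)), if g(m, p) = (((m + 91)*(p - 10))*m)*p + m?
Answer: 25949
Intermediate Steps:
g(m, p) = m + m*p*(-10 + p)*(91 + m) (g(m, p) = (((91 + m)*(-10 + p))*m)*p + m = (((-10 + p)*(91 + m))*m)*p + m = (m*(-10 + p)*(91 + m))*p + m = m*p*(-10 + p)*(91 + m) + m = m + m*p*(-10 + p)*(91 + m))
-g(-77, v(-2)) = -(-77)*(1 - 910*(-2) + 91*(-2)**2 - 77*(-2)**2 - 10*(-77)*(-2)) = -(-77)*(1 + 1820 + 91*4 - 77*4 - 1540) = -(-77)*(1 + 1820 + 364 - 308 - 1540) = -(-77)*337 = -1*(-25949) = 25949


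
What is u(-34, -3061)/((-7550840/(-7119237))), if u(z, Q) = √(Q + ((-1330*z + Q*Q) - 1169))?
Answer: 7119237*√9410711/7550840 ≈ 2892.3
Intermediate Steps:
u(z, Q) = √(-1169 + Q + Q² - 1330*z) (u(z, Q) = √(Q + ((-1330*z + Q²) - 1169)) = √(Q + ((Q² - 1330*z) - 1169)) = √(Q + (-1169 + Q² - 1330*z)) = √(-1169 + Q + Q² - 1330*z))
u(-34, -3061)/((-7550840/(-7119237))) = √(-1169 - 3061 + (-3061)² - 1330*(-34))/((-7550840/(-7119237))) = √(-1169 - 3061 + 9369721 + 45220)/((-7550840*(-1/7119237))) = √9410711/(7550840/7119237) = √9410711*(7119237/7550840) = 7119237*√9410711/7550840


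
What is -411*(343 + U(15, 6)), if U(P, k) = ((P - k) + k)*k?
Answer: -177963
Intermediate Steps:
U(P, k) = P*k
-411*(343 + U(15, 6)) = -411*(343 + 15*6) = -411*(343 + 90) = -411*433 = -177963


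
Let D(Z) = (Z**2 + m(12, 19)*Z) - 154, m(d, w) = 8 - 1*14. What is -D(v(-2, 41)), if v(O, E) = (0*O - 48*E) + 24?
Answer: -3790646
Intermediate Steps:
m(d, w) = -6 (m(d, w) = 8 - 14 = -6)
v(O, E) = 24 - 48*E (v(O, E) = (0 - 48*E) + 24 = -48*E + 24 = 24 - 48*E)
D(Z) = -154 + Z**2 - 6*Z (D(Z) = (Z**2 - 6*Z) - 154 = -154 + Z**2 - 6*Z)
-D(v(-2, 41)) = -(-154 + (24 - 48*41)**2 - 6*(24 - 48*41)) = -(-154 + (24 - 1968)**2 - 6*(24 - 1968)) = -(-154 + (-1944)**2 - 6*(-1944)) = -(-154 + 3779136 + 11664) = -1*3790646 = -3790646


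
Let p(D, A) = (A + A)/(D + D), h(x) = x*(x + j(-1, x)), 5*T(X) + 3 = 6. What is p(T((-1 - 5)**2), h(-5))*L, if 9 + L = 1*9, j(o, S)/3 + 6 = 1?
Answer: 0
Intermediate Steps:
j(o, S) = -15 (j(o, S) = -18 + 3*1 = -18 + 3 = -15)
T(X) = 3/5 (T(X) = -3/5 + (1/5)*6 = -3/5 + 6/5 = 3/5)
h(x) = x*(-15 + x) (h(x) = x*(x - 15) = x*(-15 + x))
L = 0 (L = -9 + 1*9 = -9 + 9 = 0)
p(D, A) = A/D (p(D, A) = (2*A)/((2*D)) = (2*A)*(1/(2*D)) = A/D)
p(T((-1 - 5)**2), h(-5))*L = ((-5*(-15 - 5))/(3/5))*0 = (-5*(-20)*(5/3))*0 = (100*(5/3))*0 = (500/3)*0 = 0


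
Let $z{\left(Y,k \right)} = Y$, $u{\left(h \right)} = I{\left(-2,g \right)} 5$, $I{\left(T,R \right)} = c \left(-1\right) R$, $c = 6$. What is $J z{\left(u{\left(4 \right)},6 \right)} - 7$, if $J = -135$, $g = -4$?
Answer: $-16207$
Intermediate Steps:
$I{\left(T,R \right)} = - 6 R$ ($I{\left(T,R \right)} = 6 \left(-1\right) R = - 6 R$)
$u{\left(h \right)} = 120$ ($u{\left(h \right)} = \left(-6\right) \left(-4\right) 5 = 24 \cdot 5 = 120$)
$J z{\left(u{\left(4 \right)},6 \right)} - 7 = \left(-135\right) 120 - 7 = -16200 - 7 = -16207$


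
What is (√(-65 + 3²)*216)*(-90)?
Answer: -38880*I*√14 ≈ -1.4548e+5*I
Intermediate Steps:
(√(-65 + 3²)*216)*(-90) = (√(-65 + 9)*216)*(-90) = (√(-56)*216)*(-90) = ((2*I*√14)*216)*(-90) = (432*I*√14)*(-90) = -38880*I*√14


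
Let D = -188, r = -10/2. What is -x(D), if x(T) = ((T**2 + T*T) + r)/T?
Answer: 70683/188 ≈ 375.97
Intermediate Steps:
r = -5 (r = -10*1/2 = -5)
x(T) = (-5 + 2*T**2)/T (x(T) = ((T**2 + T*T) - 5)/T = ((T**2 + T**2) - 5)/T = (2*T**2 - 5)/T = (-5 + 2*T**2)/T)
-x(D) = -(-5/(-188) + 2*(-188)) = -(-5*(-1/188) - 376) = -(5/188 - 376) = -1*(-70683/188) = 70683/188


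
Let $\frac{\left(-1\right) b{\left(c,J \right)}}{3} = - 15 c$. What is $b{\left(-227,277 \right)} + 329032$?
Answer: $318817$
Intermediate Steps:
$b{\left(c,J \right)} = 45 c$ ($b{\left(c,J \right)} = - 3 \left(- 15 c\right) = 45 c$)
$b{\left(-227,277 \right)} + 329032 = 45 \left(-227\right) + 329032 = -10215 + 329032 = 318817$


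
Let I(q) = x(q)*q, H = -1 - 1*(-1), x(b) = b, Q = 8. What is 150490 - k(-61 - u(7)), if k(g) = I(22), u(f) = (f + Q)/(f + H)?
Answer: 150006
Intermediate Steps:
H = 0 (H = -1 + 1 = 0)
u(f) = (8 + f)/f (u(f) = (f + 8)/(f + 0) = (8 + f)/f)
I(q) = q² (I(q) = q*q = q²)
k(g) = 484 (k(g) = 22² = 484)
150490 - k(-61 - u(7)) = 150490 - 1*484 = 150490 - 484 = 150006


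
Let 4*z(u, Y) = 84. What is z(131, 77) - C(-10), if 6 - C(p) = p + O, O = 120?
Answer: 125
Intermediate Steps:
z(u, Y) = 21 (z(u, Y) = (¼)*84 = 21)
C(p) = -114 - p (C(p) = 6 - (p + 120) = 6 - (120 + p) = 6 + (-120 - p) = -114 - p)
z(131, 77) - C(-10) = 21 - (-114 - 1*(-10)) = 21 - (-114 + 10) = 21 - 1*(-104) = 21 + 104 = 125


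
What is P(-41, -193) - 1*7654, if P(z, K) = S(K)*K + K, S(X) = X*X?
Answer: -7196904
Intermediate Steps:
S(X) = X**2
P(z, K) = K + K**3 (P(z, K) = K**2*K + K = K**3 + K = K + K**3)
P(-41, -193) - 1*7654 = (-193 + (-193)**3) - 1*7654 = (-193 - 7189057) - 7654 = -7189250 - 7654 = -7196904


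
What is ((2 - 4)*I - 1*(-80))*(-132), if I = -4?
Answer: -11616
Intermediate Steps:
((2 - 4)*I - 1*(-80))*(-132) = ((2 - 4)*(-4) - 1*(-80))*(-132) = (-2*(-4) + 80)*(-132) = (8 + 80)*(-132) = 88*(-132) = -11616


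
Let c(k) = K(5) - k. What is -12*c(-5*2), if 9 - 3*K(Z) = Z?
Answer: -136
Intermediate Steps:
K(Z) = 3 - Z/3
c(k) = 4/3 - k (c(k) = (3 - ⅓*5) - k = (3 - 5/3) - k = 4/3 - k)
-12*c(-5*2) = -12*(4/3 - (-5)*2) = -12*(4/3 - 1*(-10)) = -12*(4/3 + 10) = -12*34/3 = -136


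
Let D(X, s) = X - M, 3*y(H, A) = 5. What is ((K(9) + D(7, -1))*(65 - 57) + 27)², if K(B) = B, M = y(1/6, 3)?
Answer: 180625/9 ≈ 20069.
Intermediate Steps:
y(H, A) = 5/3 (y(H, A) = (⅓)*5 = 5/3)
M = 5/3 ≈ 1.6667
D(X, s) = -5/3 + X (D(X, s) = X - 1*5/3 = X - 5/3 = -5/3 + X)
((K(9) + D(7, -1))*(65 - 57) + 27)² = ((9 + (-5/3 + 7))*(65 - 57) + 27)² = ((9 + 16/3)*8 + 27)² = ((43/3)*8 + 27)² = (344/3 + 27)² = (425/3)² = 180625/9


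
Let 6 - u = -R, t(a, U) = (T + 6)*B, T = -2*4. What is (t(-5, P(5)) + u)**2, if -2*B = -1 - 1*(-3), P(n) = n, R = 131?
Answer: 19321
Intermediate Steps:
B = -1 (B = -(-1 - 1*(-3))/2 = -(-1 + 3)/2 = -1/2*2 = -1)
T = -8
t(a, U) = 2 (t(a, U) = (-8 + 6)*(-1) = -2*(-1) = 2)
u = 137 (u = 6 - (-1)*131 = 6 - 1*(-131) = 6 + 131 = 137)
(t(-5, P(5)) + u)**2 = (2 + 137)**2 = 139**2 = 19321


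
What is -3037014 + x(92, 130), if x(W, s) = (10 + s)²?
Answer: -3017414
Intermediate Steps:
-3037014 + x(92, 130) = -3037014 + (10 + 130)² = -3037014 + 140² = -3037014 + 19600 = -3017414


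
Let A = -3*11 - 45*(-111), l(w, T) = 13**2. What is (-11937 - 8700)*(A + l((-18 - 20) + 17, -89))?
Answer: -105888447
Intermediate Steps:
l(w, T) = 169
A = 4962 (A = -33 + 4995 = 4962)
(-11937 - 8700)*(A + l((-18 - 20) + 17, -89)) = (-11937 - 8700)*(4962 + 169) = -20637*5131 = -105888447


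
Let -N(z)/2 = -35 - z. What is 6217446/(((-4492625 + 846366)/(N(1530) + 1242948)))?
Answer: -7747422676788/3646259 ≈ -2.1248e+6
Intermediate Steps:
N(z) = 70 + 2*z (N(z) = -2*(-35 - z) = 70 + 2*z)
6217446/(((-4492625 + 846366)/(N(1530) + 1242948))) = 6217446/(((-4492625 + 846366)/((70 + 2*1530) + 1242948))) = 6217446/((-3646259/((70 + 3060) + 1242948))) = 6217446/((-3646259/(3130 + 1242948))) = 6217446/((-3646259/1246078)) = 6217446/((-3646259*1/1246078)) = 6217446/(-3646259/1246078) = 6217446*(-1246078/3646259) = -7747422676788/3646259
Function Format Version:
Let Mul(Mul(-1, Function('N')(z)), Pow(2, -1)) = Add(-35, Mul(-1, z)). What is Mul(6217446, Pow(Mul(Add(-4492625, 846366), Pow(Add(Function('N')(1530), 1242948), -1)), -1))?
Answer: Rational(-7747422676788, 3646259) ≈ -2.1248e+6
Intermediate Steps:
Function('N')(z) = Add(70, Mul(2, z)) (Function('N')(z) = Mul(-2, Add(-35, Mul(-1, z))) = Add(70, Mul(2, z)))
Mul(6217446, Pow(Mul(Add(-4492625, 846366), Pow(Add(Function('N')(1530), 1242948), -1)), -1)) = Mul(6217446, Pow(Mul(Add(-4492625, 846366), Pow(Add(Add(70, Mul(2, 1530)), 1242948), -1)), -1)) = Mul(6217446, Pow(Mul(-3646259, Pow(Add(Add(70, 3060), 1242948), -1)), -1)) = Mul(6217446, Pow(Mul(-3646259, Pow(Add(3130, 1242948), -1)), -1)) = Mul(6217446, Pow(Mul(-3646259, Pow(1246078, -1)), -1)) = Mul(6217446, Pow(Mul(-3646259, Rational(1, 1246078)), -1)) = Mul(6217446, Pow(Rational(-3646259, 1246078), -1)) = Mul(6217446, Rational(-1246078, 3646259)) = Rational(-7747422676788, 3646259)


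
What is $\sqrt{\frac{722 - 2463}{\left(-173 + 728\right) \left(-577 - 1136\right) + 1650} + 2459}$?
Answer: $\frac{16 \sqrt{8651886283365}}{949065} \approx 49.588$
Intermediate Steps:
$\sqrt{\frac{722 - 2463}{\left(-173 + 728\right) \left(-577 - 1136\right) + 1650} + 2459} = \sqrt{- \frac{1741}{555 \left(-1713\right) + 1650} + 2459} = \sqrt{- \frac{1741}{-950715 + 1650} + 2459} = \sqrt{- \frac{1741}{-949065} + 2459} = \sqrt{\left(-1741\right) \left(- \frac{1}{949065}\right) + 2459} = \sqrt{\frac{1741}{949065} + 2459} = \sqrt{\frac{2333752576}{949065}} = \frac{16 \sqrt{8651886283365}}{949065}$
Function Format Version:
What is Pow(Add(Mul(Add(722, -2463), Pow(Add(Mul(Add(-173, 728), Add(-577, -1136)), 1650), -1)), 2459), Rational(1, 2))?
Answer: Mul(Rational(16, 949065), Pow(8651886283365, Rational(1, 2))) ≈ 49.588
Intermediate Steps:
Pow(Add(Mul(Add(722, -2463), Pow(Add(Mul(Add(-173, 728), Add(-577, -1136)), 1650), -1)), 2459), Rational(1, 2)) = Pow(Add(Mul(-1741, Pow(Add(Mul(555, -1713), 1650), -1)), 2459), Rational(1, 2)) = Pow(Add(Mul(-1741, Pow(Add(-950715, 1650), -1)), 2459), Rational(1, 2)) = Pow(Add(Mul(-1741, Pow(-949065, -1)), 2459), Rational(1, 2)) = Pow(Add(Mul(-1741, Rational(-1, 949065)), 2459), Rational(1, 2)) = Pow(Add(Rational(1741, 949065), 2459), Rational(1, 2)) = Pow(Rational(2333752576, 949065), Rational(1, 2)) = Mul(Rational(16, 949065), Pow(8651886283365, Rational(1, 2)))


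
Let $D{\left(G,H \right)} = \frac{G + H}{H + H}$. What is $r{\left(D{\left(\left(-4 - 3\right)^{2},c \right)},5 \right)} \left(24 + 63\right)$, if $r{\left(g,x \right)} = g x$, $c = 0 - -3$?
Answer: $3770$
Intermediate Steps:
$c = 3$ ($c = 0 + 3 = 3$)
$D{\left(G,H \right)} = \frac{G + H}{2 H}$
$r{\left(D{\left(\left(-4 - 3\right)^{2},c \right)},5 \right)} \left(24 + 63\right) = \frac{\left(-4 - 3\right)^{2} + 3}{2 \cdot 3} \cdot 5 \left(24 + 63\right) = \frac{1}{2} \cdot \frac{1}{3} \left(\left(-7\right)^{2} + 3\right) 5 \cdot 87 = \frac{1}{2} \cdot \frac{1}{3} \left(49 + 3\right) 5 \cdot 87 = \frac{1}{2} \cdot \frac{1}{3} \cdot 52 \cdot 5 \cdot 87 = \frac{26}{3} \cdot 5 \cdot 87 = \frac{130}{3} \cdot 87 = 3770$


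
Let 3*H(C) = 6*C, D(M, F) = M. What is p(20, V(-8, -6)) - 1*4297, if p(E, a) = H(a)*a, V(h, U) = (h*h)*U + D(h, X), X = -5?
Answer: 303031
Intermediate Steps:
H(C) = 2*C (H(C) = (6*C)/3 = 2*C)
V(h, U) = h + U*h**2 (V(h, U) = (h*h)*U + h = h**2*U + h = U*h**2 + h = h + U*h**2)
p(E, a) = 2*a**2 (p(E, a) = (2*a)*a = 2*a**2)
p(20, V(-8, -6)) - 1*4297 = 2*(-8*(1 - 6*(-8)))**2 - 1*4297 = 2*(-8*(1 + 48))**2 - 4297 = 2*(-8*49)**2 - 4297 = 2*(-392)**2 - 4297 = 2*153664 - 4297 = 307328 - 4297 = 303031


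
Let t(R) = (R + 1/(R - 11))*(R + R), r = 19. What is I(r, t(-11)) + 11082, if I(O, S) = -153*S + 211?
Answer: -25886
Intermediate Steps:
t(R) = 2*R*(R + 1/(-11 + R)) (t(R) = (R + 1/(-11 + R))*(2*R) = 2*R*(R + 1/(-11 + R)))
I(O, S) = 211 - 153*S
I(r, t(-11)) + 11082 = (211 - 306*(-11)*(1 + (-11)² - 11*(-11))/(-11 - 11)) + 11082 = (211 - 306*(-11)*(1 + 121 + 121)/(-22)) + 11082 = (211 - 306*(-11)*(-1)*243/22) + 11082 = (211 - 153*243) + 11082 = (211 - 37179) + 11082 = -36968 + 11082 = -25886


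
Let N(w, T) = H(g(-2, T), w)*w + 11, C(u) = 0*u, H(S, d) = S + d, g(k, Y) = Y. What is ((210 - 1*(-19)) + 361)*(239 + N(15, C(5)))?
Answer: 280250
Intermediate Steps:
C(u) = 0
N(w, T) = 11 + w*(T + w) (N(w, T) = (T + w)*w + 11 = w*(T + w) + 11 = 11 + w*(T + w))
((210 - 1*(-19)) + 361)*(239 + N(15, C(5))) = ((210 - 1*(-19)) + 361)*(239 + (11 + 15*(0 + 15))) = ((210 + 19) + 361)*(239 + (11 + 15*15)) = (229 + 361)*(239 + (11 + 225)) = 590*(239 + 236) = 590*475 = 280250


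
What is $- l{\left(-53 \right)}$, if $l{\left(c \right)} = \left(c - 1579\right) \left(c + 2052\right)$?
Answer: $3262368$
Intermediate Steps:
$l{\left(c \right)} = \left(-1579 + c\right) \left(2052 + c\right)$
$- l{\left(-53 \right)} = - (-3240108 + \left(-53\right)^{2} + 473 \left(-53\right)) = - (-3240108 + 2809 - 25069) = \left(-1\right) \left(-3262368\right) = 3262368$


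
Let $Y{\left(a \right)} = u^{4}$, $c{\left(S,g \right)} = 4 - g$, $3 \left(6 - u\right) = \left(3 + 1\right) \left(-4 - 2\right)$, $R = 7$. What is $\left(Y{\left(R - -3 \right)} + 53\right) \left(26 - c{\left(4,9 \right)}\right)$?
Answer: $1192539$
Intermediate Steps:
$u = 14$ ($u = 6 - \frac{\left(3 + 1\right) \left(-4 - 2\right)}{3} = 6 - \frac{4 \left(-6\right)}{3} = 6 - -8 = 6 + 8 = 14$)
$Y{\left(a \right)} = 38416$ ($Y{\left(a \right)} = 14^{4} = 38416$)
$\left(Y{\left(R - -3 \right)} + 53\right) \left(26 - c{\left(4,9 \right)}\right) = \left(38416 + 53\right) \left(26 - \left(4 - 9\right)\right) = 38469 \left(26 - \left(4 - 9\right)\right) = 38469 \left(26 - -5\right) = 38469 \left(26 + 5\right) = 38469 \cdot 31 = 1192539$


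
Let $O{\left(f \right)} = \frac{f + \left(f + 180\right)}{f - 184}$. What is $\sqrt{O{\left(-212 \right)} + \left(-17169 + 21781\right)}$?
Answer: $\frac{\sqrt{5023139}}{33} \approx 67.916$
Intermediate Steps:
$O{\left(f \right)} = \frac{180 + 2 f}{-184 + f}$ ($O{\left(f \right)} = \frac{f + \left(180 + f\right)}{-184 + f} = \frac{180 + 2 f}{-184 + f}$)
$\sqrt{O{\left(-212 \right)} + \left(-17169 + 21781\right)} = \sqrt{\frac{2 \left(90 - 212\right)}{-184 - 212} + \left(-17169 + 21781\right)} = \sqrt{2 \frac{1}{-396} \left(-122\right) + 4612} = \sqrt{2 \left(- \frac{1}{396}\right) \left(-122\right) + 4612} = \sqrt{\frac{61}{99} + 4612} = \sqrt{\frac{456649}{99}} = \frac{\sqrt{5023139}}{33}$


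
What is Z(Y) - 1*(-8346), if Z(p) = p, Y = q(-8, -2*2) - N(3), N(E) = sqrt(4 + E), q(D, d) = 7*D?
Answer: 8290 - sqrt(7) ≈ 8287.4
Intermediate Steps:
Y = -56 - sqrt(7) (Y = 7*(-8) - sqrt(4 + 3) = -56 - sqrt(7) ≈ -58.646)
Z(Y) - 1*(-8346) = (-56 - sqrt(7)) - 1*(-8346) = (-56 - sqrt(7)) + 8346 = 8290 - sqrt(7)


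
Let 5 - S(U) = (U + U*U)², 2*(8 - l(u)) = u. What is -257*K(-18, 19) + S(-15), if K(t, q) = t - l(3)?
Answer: -75597/2 ≈ -37799.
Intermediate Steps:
l(u) = 8 - u/2
K(t, q) = -13/2 + t (K(t, q) = t - (8 - ½*3) = t - (8 - 3/2) = t - 1*13/2 = t - 13/2 = -13/2 + t)
S(U) = 5 - (U + U²)² (S(U) = 5 - (U + U*U)² = 5 - (U + U²)²)
-257*K(-18, 19) + S(-15) = -257*(-13/2 - 18) + (5 - 1*(-15)²*(1 - 15)²) = -257*(-49/2) + (5 - 1*225*(-14)²) = 12593/2 + (5 - 1*225*196) = 12593/2 + (5 - 44100) = 12593/2 - 44095 = -75597/2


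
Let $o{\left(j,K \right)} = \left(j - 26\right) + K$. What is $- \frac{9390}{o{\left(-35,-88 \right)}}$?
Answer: $\frac{9390}{149} \approx 63.02$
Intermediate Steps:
$o{\left(j,K \right)} = -26 + K + j$ ($o{\left(j,K \right)} = \left(-26 + j\right) + K = -26 + K + j$)
$- \frac{9390}{o{\left(-35,-88 \right)}} = - \frac{9390}{-26 - 88 - 35} = - \frac{9390}{-149} = \left(-9390\right) \left(- \frac{1}{149}\right) = \frac{9390}{149}$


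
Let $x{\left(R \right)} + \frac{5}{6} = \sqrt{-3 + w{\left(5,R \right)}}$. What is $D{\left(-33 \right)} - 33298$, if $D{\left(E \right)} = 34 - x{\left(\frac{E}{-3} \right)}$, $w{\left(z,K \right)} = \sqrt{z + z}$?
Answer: $- \frac{199579}{6} - \sqrt{-3 + \sqrt{10}} \approx -33264.0$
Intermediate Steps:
$w{\left(z,K \right)} = \sqrt{2} \sqrt{z}$ ($w{\left(z,K \right)} = \sqrt{2 z} = \sqrt{2} \sqrt{z}$)
$x{\left(R \right)} = - \frac{5}{6} + \sqrt{-3 + \sqrt{10}}$ ($x{\left(R \right)} = - \frac{5}{6} + \sqrt{-3 + \sqrt{2} \sqrt{5}} = - \frac{5}{6} + \sqrt{-3 + \sqrt{10}}$)
$D{\left(E \right)} = \frac{209}{6} - \sqrt{-3 + \sqrt{10}}$ ($D{\left(E \right)} = 34 - \left(- \frac{5}{6} + \sqrt{-3 + \sqrt{10}}\right) = 34 + \left(\frac{5}{6} - \sqrt{-3 + \sqrt{10}}\right) = \frac{209}{6} - \sqrt{-3 + \sqrt{10}}$)
$D{\left(-33 \right)} - 33298 = \left(\frac{209}{6} - \sqrt{-3 + \sqrt{10}}\right) - 33298 = - \frac{199579}{6} - \sqrt{-3 + \sqrt{10}}$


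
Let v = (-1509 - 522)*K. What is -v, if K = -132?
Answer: -268092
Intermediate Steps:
v = 268092 (v = (-1509 - 522)*(-132) = -2031*(-132) = 268092)
-v = -1*268092 = -268092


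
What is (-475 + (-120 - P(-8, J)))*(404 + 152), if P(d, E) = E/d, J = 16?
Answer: -329708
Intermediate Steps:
(-475 + (-120 - P(-8, J)))*(404 + 152) = (-475 + (-120 - 16/(-8)))*(404 + 152) = (-475 + (-120 - 16*(-1)/8))*556 = (-475 + (-120 - 1*(-2)))*556 = (-475 + (-120 + 2))*556 = (-475 - 118)*556 = -593*556 = -329708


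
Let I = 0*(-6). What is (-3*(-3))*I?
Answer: 0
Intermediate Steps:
I = 0
(-3*(-3))*I = -3*(-3)*0 = 9*0 = 0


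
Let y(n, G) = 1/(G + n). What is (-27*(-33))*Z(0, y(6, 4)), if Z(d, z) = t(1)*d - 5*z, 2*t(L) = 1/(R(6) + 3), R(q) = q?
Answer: -891/2 ≈ -445.50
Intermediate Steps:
t(L) = 1/18 (t(L) = 1/(2*(6 + 3)) = (½)/9 = (½)*(⅑) = 1/18)
Z(d, z) = -5*z + d/18 (Z(d, z) = d/18 - 5*z = -5*z + d/18)
(-27*(-33))*Z(0, y(6, 4)) = (-27*(-33))*(-5/(4 + 6) + (1/18)*0) = 891*(-5/10 + 0) = 891*(-5*⅒ + 0) = 891*(-½ + 0) = 891*(-½) = -891/2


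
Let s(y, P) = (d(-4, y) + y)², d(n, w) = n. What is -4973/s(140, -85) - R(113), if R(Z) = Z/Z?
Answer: -23469/18496 ≈ -1.2689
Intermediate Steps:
R(Z) = 1
s(y, P) = (-4 + y)²
-4973/s(140, -85) - R(113) = -4973/(-4 + 140)² - 1*1 = -4973/(136²) - 1 = -4973/18496 - 1 = -23469/18496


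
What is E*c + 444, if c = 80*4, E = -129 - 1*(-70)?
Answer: -18436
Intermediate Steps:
E = -59 (E = -129 + 70 = -59)
c = 320
E*c + 444 = -59*320 + 444 = -18880 + 444 = -18436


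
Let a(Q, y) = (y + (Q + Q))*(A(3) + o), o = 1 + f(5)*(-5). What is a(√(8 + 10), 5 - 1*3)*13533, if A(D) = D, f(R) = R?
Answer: -568386 - 1705158*√2 ≈ -2.9798e+6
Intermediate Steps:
o = -24 (o = 1 + 5*(-5) = 1 - 25 = -24)
a(Q, y) = -42*Q - 21*y (a(Q, y) = (y + (Q + Q))*(3 - 24) = (y + 2*Q)*(-21) = -42*Q - 21*y)
a(√(8 + 10), 5 - 1*3)*13533 = (-42*√(8 + 10) - 21*(5 - 1*3))*13533 = (-126*√2 - 21*(5 - 3))*13533 = (-126*√2 - 21*2)*13533 = (-126*√2 - 42)*13533 = (-42 - 126*√2)*13533 = -568386 - 1705158*√2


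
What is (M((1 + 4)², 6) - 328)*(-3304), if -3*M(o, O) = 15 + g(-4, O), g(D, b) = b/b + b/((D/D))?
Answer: 3323824/3 ≈ 1.1079e+6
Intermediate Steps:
g(D, b) = 1 + b (g(D, b) = 1 + b/1 = 1 + b*1 = 1 + b)
M(o, O) = -16/3 - O/3 (M(o, O) = -(15 + (1 + O))/3 = -(16 + O)/3 = -16/3 - O/3)
(M((1 + 4)², 6) - 328)*(-3304) = ((-16/3 - ⅓*6) - 328)*(-3304) = ((-16/3 - 2) - 328)*(-3304) = (-22/3 - 328)*(-3304) = -1006/3*(-3304) = 3323824/3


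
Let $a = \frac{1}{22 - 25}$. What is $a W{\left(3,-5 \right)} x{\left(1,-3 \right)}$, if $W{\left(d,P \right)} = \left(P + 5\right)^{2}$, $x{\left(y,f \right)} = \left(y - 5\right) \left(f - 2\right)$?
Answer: $0$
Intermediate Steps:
$x{\left(y,f \right)} = \left(-5 + y\right) \left(-2 + f\right)$
$W{\left(d,P \right)} = \left(5 + P\right)^{2}$
$a = - \frac{1}{3}$ ($a = \frac{1}{-3} = - \frac{1}{3} \approx -0.33333$)
$a W{\left(3,-5 \right)} x{\left(1,-3 \right)} = - \frac{\left(5 - 5\right)^{2}}{3} \left(10 - -15 - 2 - 3\right) = - \frac{0^{2}}{3} \left(10 + 15 - 2 - 3\right) = \left(- \frac{1}{3}\right) 0 \cdot 20 = 0 \cdot 20 = 0$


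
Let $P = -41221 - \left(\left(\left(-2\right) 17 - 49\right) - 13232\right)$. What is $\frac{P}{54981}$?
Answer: $- \frac{9302}{18327} \approx -0.50756$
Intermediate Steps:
$P = -27906$ ($P = -41221 - \left(\left(-34 - 49\right) - 13232\right) = -41221 - \left(-83 - 13232\right) = -41221 - -13315 = -41221 + 13315 = -27906$)
$\frac{P}{54981} = - \frac{27906}{54981} = \left(-27906\right) \frac{1}{54981} = - \frac{9302}{18327}$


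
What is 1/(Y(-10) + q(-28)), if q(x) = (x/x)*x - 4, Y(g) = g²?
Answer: 1/68 ≈ 0.014706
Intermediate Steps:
q(x) = -4 + x (q(x) = 1*x - 4 = x - 4 = -4 + x)
1/(Y(-10) + q(-28)) = 1/((-10)² + (-4 - 28)) = 1/(100 - 32) = 1/68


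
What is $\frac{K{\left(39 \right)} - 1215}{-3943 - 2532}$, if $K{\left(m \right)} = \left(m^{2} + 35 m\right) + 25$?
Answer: $- \frac{1696}{6475} \approx -0.26193$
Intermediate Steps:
$K{\left(m \right)} = 25 + m^{2} + 35 m$
$\frac{K{\left(39 \right)} - 1215}{-3943 - 2532} = \frac{\left(25 + 39^{2} + 35 \cdot 39\right) - 1215}{-3943 - 2532} = \frac{\left(25 + 1521 + 1365\right) - 1215}{-6475} = \left(2911 - 1215\right) \left(- \frac{1}{6475}\right) = 1696 \left(- \frac{1}{6475}\right) = - \frac{1696}{6475}$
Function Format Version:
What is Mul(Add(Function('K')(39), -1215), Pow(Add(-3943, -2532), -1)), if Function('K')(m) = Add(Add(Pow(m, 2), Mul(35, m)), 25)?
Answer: Rational(-1696, 6475) ≈ -0.26193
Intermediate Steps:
Function('K')(m) = Add(25, Pow(m, 2), Mul(35, m))
Mul(Add(Function('K')(39), -1215), Pow(Add(-3943, -2532), -1)) = Mul(Add(Add(25, Pow(39, 2), Mul(35, 39)), -1215), Pow(Add(-3943, -2532), -1)) = Mul(Add(Add(25, 1521, 1365), -1215), Pow(-6475, -1)) = Mul(Add(2911, -1215), Rational(-1, 6475)) = Mul(1696, Rational(-1, 6475)) = Rational(-1696, 6475)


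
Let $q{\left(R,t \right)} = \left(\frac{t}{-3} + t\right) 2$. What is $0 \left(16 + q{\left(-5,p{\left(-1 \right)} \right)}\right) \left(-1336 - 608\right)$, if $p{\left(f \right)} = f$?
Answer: $0$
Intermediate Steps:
$q{\left(R,t \right)} = \frac{4 t}{3}$ ($q{\left(R,t \right)} = \left(t \left(- \frac{1}{3}\right) + t\right) 2 = \left(- \frac{t}{3} + t\right) 2 = \frac{2 t}{3} \cdot 2 = \frac{4 t}{3}$)
$0 \left(16 + q{\left(-5,p{\left(-1 \right)} \right)}\right) \left(-1336 - 608\right) = 0 \left(16 + \frac{4}{3} \left(-1\right)\right) \left(-1336 - 608\right) = 0 \left(16 - \frac{4}{3}\right) \left(-1944\right) = 0 \cdot \frac{44}{3} \left(-1944\right) = 0 \left(-1944\right) = 0$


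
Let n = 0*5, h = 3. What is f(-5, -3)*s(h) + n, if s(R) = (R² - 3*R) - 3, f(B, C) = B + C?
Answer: 24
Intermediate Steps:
n = 0
s(R) = -3 + R² - 3*R
f(-5, -3)*s(h) + n = (-5 - 3)*(-3 + 3² - 3*3) + 0 = -8*(-3 + 9 - 9) + 0 = -8*(-3) + 0 = 24 + 0 = 24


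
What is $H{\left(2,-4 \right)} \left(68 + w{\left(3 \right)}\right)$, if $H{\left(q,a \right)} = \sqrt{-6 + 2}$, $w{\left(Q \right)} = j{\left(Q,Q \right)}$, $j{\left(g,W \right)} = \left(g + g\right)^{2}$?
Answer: $208 i \approx 208.0 i$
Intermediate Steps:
$j{\left(g,W \right)} = 4 g^{2}$ ($j{\left(g,W \right)} = \left(2 g\right)^{2} = 4 g^{2}$)
$w{\left(Q \right)} = 4 Q^{2}$
$H{\left(q,a \right)} = 2 i$ ($H{\left(q,a \right)} = \sqrt{-4} = 2 i$)
$H{\left(2,-4 \right)} \left(68 + w{\left(3 \right)}\right) = 2 i \left(68 + 4 \cdot 3^{2}\right) = 2 i \left(68 + 4 \cdot 9\right) = 2 i \left(68 + 36\right) = 2 i 104 = 208 i$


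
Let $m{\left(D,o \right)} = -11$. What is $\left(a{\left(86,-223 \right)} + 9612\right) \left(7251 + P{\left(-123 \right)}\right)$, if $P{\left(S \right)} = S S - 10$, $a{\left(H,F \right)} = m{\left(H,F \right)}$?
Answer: $214774370$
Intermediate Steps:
$a{\left(H,F \right)} = -11$
$P{\left(S \right)} = -10 + S^{2}$ ($P{\left(S \right)} = S^{2} - 10 = -10 + S^{2}$)
$\left(a{\left(86,-223 \right)} + 9612\right) \left(7251 + P{\left(-123 \right)}\right) = \left(-11 + 9612\right) \left(7251 - \left(10 - \left(-123\right)^{2}\right)\right) = 9601 \left(7251 + \left(-10 + 15129\right)\right) = 9601 \left(7251 + 15119\right) = 9601 \cdot 22370 = 214774370$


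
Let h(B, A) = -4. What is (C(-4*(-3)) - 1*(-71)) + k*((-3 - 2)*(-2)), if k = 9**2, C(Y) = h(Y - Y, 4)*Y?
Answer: 833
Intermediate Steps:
C(Y) = -4*Y
k = 81
(C(-4*(-3)) - 1*(-71)) + k*((-3 - 2)*(-2)) = (-(-16)*(-3) - 1*(-71)) + 81*((-3 - 2)*(-2)) = (-4*12 + 71) + 81*(-5*(-2)) = (-48 + 71) + 81*10 = 23 + 810 = 833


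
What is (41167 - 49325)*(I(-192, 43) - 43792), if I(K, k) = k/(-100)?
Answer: 17862932197/50 ≈ 3.5726e+8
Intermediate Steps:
I(K, k) = -k/100 (I(K, k) = k*(-1/100) = -k/100)
(41167 - 49325)*(I(-192, 43) - 43792) = (41167 - 49325)*(-1/100*43 - 43792) = -8158*(-43/100 - 43792) = -8158*(-4379243/100) = 17862932197/50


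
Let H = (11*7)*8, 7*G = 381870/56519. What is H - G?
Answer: 243328058/395633 ≈ 615.04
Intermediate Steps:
G = 381870/395633 (G = (381870/56519)/7 = (381870*(1/56519))/7 = (⅐)*(381870/56519) = 381870/395633 ≈ 0.96521)
H = 616 (H = 77*8 = 616)
H - G = 616 - 1*381870/395633 = 616 - 381870/395633 = 243328058/395633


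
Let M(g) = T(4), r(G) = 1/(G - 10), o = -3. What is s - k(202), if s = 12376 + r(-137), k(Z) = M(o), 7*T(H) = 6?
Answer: 1819145/147 ≈ 12375.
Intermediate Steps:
T(H) = 6/7 (T(H) = (⅐)*6 = 6/7)
r(G) = 1/(-10 + G)
M(g) = 6/7
k(Z) = 6/7
s = 1819271/147 (s = 12376 + 1/(-10 - 137) = 12376 + 1/(-147) = 12376 - 1/147 = 1819271/147 ≈ 12376.)
s - k(202) = 1819271/147 - 1*6/7 = 1819271/147 - 6/7 = 1819145/147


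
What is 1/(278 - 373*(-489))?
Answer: 1/182675 ≈ 5.4742e-6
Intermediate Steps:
1/(278 - 373*(-489)) = 1/(278 + 182397) = 1/182675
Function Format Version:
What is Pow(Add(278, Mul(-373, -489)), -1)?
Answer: Rational(1, 182675) ≈ 5.4742e-6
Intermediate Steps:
Pow(Add(278, Mul(-373, -489)), -1) = Pow(Add(278, 182397), -1) = Pow(182675, -1) = Rational(1, 182675)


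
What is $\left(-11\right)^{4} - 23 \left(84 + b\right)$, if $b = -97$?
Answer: $14940$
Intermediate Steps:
$\left(-11\right)^{4} - 23 \left(84 + b\right) = \left(-11\right)^{4} - 23 \left(84 - 97\right) = 14641 - 23 \left(-13\right) = 14641 - -299 = 14641 + 299 = 14940$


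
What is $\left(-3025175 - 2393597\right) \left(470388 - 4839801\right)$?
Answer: $23676852820836$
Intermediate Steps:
$\left(-3025175 - 2393597\right) \left(470388 - 4839801\right) = \left(-5418772\right) \left(-4369413\right) = 23676852820836$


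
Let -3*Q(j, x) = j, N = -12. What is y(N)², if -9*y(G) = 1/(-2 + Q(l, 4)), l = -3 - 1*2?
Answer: ⅑ ≈ 0.11111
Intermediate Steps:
l = -5 (l = -3 - 2 = -5)
Q(j, x) = -j/3
y(G) = ⅓ (y(G) = -1/(9*(-2 - ⅓*(-5))) = -1/(9*(-2 + 5/3)) = -1/(9*(-⅓)) = -⅑*(-3) = ⅓)
y(N)² = (⅓)² = ⅑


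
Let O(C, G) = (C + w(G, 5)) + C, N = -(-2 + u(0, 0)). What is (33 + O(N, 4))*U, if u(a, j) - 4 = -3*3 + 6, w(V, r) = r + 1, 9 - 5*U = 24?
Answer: -123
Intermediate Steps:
U = -3 (U = 9/5 - 1/5*24 = 9/5 - 24/5 = -3)
w(V, r) = 1 + r
u(a, j) = 1 (u(a, j) = 4 + (-3*3 + 6) = 4 + (-9 + 6) = 4 - 3 = 1)
N = 1 (N = -(-2 + 1) = -1*(-1) = 1)
O(C, G) = 6 + 2*C (O(C, G) = (C + (1 + 5)) + C = (C + 6) + C = (6 + C) + C = 6 + 2*C)
(33 + O(N, 4))*U = (33 + (6 + 2*1))*(-3) = (33 + (6 + 2))*(-3) = (33 + 8)*(-3) = 41*(-3) = -123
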